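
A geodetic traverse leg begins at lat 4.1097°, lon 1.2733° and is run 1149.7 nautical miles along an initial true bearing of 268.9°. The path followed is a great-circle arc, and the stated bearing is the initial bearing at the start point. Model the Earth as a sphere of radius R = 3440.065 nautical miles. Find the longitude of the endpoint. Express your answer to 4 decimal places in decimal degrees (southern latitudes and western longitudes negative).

longitude -17.9094°

Angular distance δ = d/R = 1149.7 / 3440.065 = 0.334209 rad.
With φ₁ = 4.1097° = 0.071728 rad and θ = 268.9° = 4.693190 rad:
Applying the spherical law of cosines for sides, sin φ₂ = sin φ₁ cos δ + cos φ₁ sin δ cos θ = 0.061420, so φ₂ = 3.5213°.
Δλ = atan2( sin θ sin δ cos φ₁ , cos δ − sin φ₁ sin φ₂ ) = atan2(-0.327118, 0.940268) = -0.334802 rad = -19.1827°.
Hence λ₂ = 1.2733° + -19.1827° = -17.9094°.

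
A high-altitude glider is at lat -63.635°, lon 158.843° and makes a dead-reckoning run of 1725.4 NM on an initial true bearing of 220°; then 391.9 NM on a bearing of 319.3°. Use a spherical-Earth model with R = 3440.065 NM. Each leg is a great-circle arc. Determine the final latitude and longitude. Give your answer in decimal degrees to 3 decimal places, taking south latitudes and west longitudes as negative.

latitude -66.336°, longitude 69.078°

Apply the spherical direct solution leg by leg, carrying full precision between legs.
Leg 1: from (-63.635°, 158.843°), δ = 1725.4/3440.065 = 0.501560 rad, θ = 220° → φ = -71.657°, λ = 79.721°.
Leg 2: from (-71.657°, 79.721°), δ = 391.9/3440.065 = 0.113922 rad, θ = 319.3° → φ = -66.336°, λ = 69.078°.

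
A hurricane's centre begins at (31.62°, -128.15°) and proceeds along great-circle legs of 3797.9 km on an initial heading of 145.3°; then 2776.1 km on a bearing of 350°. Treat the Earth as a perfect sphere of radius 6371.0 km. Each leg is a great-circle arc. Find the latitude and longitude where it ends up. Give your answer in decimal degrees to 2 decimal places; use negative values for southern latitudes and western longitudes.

latitude 26.89°, longitude -114.21°

Apply the spherical direct solution leg by leg, carrying full precision between legs.
Leg 1: from (31.62°, -128.15°), δ = 3797.9/6371 = 0.596123 rad, θ = 145.3° → φ = 2.34°, λ = -109.49°.
Leg 2: from (2.34°, -109.49°), δ = 2776.1/6371 = 0.435740 rad, θ = 350° → φ = 26.89°, λ = -114.21°.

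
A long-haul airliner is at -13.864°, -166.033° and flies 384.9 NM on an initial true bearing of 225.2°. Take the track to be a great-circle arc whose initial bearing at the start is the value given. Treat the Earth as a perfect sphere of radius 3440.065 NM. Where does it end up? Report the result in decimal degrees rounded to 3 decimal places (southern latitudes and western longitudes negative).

latitude -18.331°, longitude -170.821°

Angular distance δ = d/R = 384.9 / 3440.065 = 0.111887 rad.
With φ₁ = -13.864° = -0.241972 rad and θ = 225.2° = 3.930481 rad:
Destination latitude: φ₂ = arcsin( sin φ₁ cos δ + cos φ₁ sin δ cos θ ) = arcsin(-0.314503) = -18.331°.
Δλ = atan2( sin θ sin δ cos φ₁ , cos δ − sin φ₁ sin φ₂ ) = atan2(-0.076918, 0.918387) = -0.083559 rad = -4.788°.
Hence λ₂ = -166.033° + -4.788° = -170.821°.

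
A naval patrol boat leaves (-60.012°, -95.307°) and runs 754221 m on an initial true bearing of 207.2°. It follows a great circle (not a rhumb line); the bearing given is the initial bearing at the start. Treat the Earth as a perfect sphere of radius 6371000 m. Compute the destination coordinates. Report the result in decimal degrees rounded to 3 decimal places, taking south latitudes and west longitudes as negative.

latitude -65.863°, longitude -102.894°

The arc subtends δ = 754221/6371000 = 0.118383 rad at the centre.
Converting: φ₁ = -1.047407 rad, θ = 3.616322 rad.
Applying the spherical law of cosines for sides, sin φ₂ = sin φ₁ cos δ + cos φ₁ sin δ cos θ = -0.912572, so φ₂ = -65.863°.
Then Δλ = atan2(-0.026983, 0.202595) = -0.132410 rad, from sin θ sin δ cos φ₁ over cos δ − sin φ₁ sin φ₂.
λ₂ = -95.307° + -7.587° = -102.894°.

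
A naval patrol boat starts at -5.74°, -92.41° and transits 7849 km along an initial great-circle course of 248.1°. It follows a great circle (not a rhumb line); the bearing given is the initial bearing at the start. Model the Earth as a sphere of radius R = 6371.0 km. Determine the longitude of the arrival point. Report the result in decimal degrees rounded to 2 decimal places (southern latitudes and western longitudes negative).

The arc subtends δ = 7849/6371 = 1.231989 rad at the centre.
Start latitude φ₁ = -0.100182 rad; initial bearing θ = 4.330162 rad.
Destination latitude: φ₂ = arcsin( sin φ₁ cos δ + cos φ₁ sin δ cos θ ) = arcsin(-0.383261) = -22.54°.
Δλ = atan2( sin θ sin δ cos φ₁ , cos δ − sin φ₁ sin φ₂ ) = atan2(-0.870703, 0.294031) = -1.245126 rad = -71.34°.
λ₂ = λ₁ + Δλ = -163.75°.

longitude -163.75°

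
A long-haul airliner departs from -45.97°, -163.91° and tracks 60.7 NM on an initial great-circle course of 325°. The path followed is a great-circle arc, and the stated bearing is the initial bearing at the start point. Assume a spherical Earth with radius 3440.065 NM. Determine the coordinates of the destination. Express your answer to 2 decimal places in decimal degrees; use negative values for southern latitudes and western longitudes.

latitude -45.14°, longitude -164.73°

Central angle δ = d/R = 0.017645 rad.
Converting: φ₁ = -0.802328 rad, θ = 5.672320 rad.
Applying the spherical law of cosines for sides, sin φ₂ = sin φ₁ cos δ + cos φ₁ sin δ cos θ = -0.708819, so φ₂ = -45.14°.
Δλ = atan2( sin θ sin δ cos φ₁ , cos δ − sin φ₁ sin φ₂ ) = atan2(-0.007034, 0.490221) = -0.014347 rad = -0.82°.
λ₂ = -163.91° + -0.82° = -164.73°.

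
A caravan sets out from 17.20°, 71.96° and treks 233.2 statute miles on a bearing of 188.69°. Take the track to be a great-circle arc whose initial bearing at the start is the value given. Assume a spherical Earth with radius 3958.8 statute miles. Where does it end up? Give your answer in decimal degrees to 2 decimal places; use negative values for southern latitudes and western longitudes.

δ = 233.2/3958.8 = 0.058907 rad (3.3751°).
Start latitude φ₁ = 0.300197 rad; initial bearing θ = 3.293262 rad.
sin φ₂ = sin φ₁ cos δ + cos φ₁ sin δ cos θ = (0.295708)(0.998265) + (0.955278)(0.058873)(-0.988520) = 0.239601
φ₂ = asin(0.239601) = 0.241955 rad = 13.86°.
Then Δλ = atan2(-0.008497, 0.927414) = -0.009162 rad, from sin θ sin δ cos φ₁ over cos δ − sin φ₁ sin φ₂.
λ₂ = λ₁ + Δλ = 71.44°.

latitude 13.86°, longitude 71.44°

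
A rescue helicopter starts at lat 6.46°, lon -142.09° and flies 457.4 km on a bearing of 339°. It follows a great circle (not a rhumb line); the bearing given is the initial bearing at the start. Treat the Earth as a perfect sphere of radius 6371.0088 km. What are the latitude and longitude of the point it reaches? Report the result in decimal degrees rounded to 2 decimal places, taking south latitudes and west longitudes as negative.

Central angle δ = d/R = 0.071794 rad.
With φ₁ = 6.46° = 0.112748 rad and θ = 339° = 5.916666 rad:
Applying the spherical law of cosines for sides, sin φ₂ = sin φ₁ cos δ + cos φ₁ sin δ cos θ = 0.178762, so φ₂ = 10.30°.
Δλ = atan2( sin θ sin δ cos φ₁ , cos δ − sin φ₁ sin φ₂ ) = atan2(-0.025543, 0.977311) = -0.026130 rad = -1.50°.
Hence λ₂ = -142.09° + -1.50° = -143.59°.

latitude 10.30°, longitude -143.59°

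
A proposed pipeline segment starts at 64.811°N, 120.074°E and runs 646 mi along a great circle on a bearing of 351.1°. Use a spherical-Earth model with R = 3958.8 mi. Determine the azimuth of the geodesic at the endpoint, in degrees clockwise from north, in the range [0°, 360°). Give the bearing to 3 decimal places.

δ = 646/3958.8 = 0.163181 rad (9.3496°).
Start latitude φ₁ = 1.131165 rad; initial bearing θ = 6.127851 rad.
sin φ₂ = sin φ₁ cos δ + cos φ₁ sin δ cos θ = (0.904909)(0.986716) + (0.425606)(0.162458)(0.987960) = 0.961198
φ₂ = asin(0.961198) = 1.291312 rad = 73.987°.
For the longitude increment, Δλ = atan2( sin θ sin δ cos φ₁, cos δ − sin φ₁ sin φ₂ ) = atan2(-0.010697, 0.116919) = -5.228°.
λ₂ = λ₁ + Δλ = 114.846°.
The forward bearing on arrival equals the back-azimuth from the destination plus 180°.
Back-azimuth from P₂ (73.987°, 114.846°) to P₁ (64.811°, 120.074°), with Δλ' = λ₁ − λ₂ = 5.228°: atan2( sin Δλ' cos φ₁ , cos φ₂ sin φ₁ − sin φ₂ cos φ₁ cos Δλ' ) = 166.191°.
Final bearing = (166.191° + 180°) mod 360° = 346.191°.

final bearing 346.191°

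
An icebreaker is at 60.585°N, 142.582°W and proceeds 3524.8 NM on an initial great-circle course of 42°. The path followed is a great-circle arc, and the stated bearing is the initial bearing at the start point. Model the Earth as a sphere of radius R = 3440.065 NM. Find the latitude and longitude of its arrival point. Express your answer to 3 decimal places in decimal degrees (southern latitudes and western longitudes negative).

latitude 49.848°, longitude -25.049°

Central angle δ = d/R = 1.024632 rad.
Start latitude φ₁ = 1.057408 rad; initial bearing θ = 0.733038 rad.
sin φ₂ = sin φ₁ cos δ + cos φ₁ sin δ cos θ = (0.871085)(0.519414) + (0.491132)(0.854523)(0.743145) = 0.764339
φ₂ = asin(0.764339) = 0.870016 rad = 49.848°.
Δλ = atan2( sin θ sin δ cos φ₁ , cos δ − sin φ₁ sin φ₂ ) = atan2(0.280823, -0.146391) = 2.051332 rad = 117.533°.
λ₂ = λ₁ + Δλ = -25.049°.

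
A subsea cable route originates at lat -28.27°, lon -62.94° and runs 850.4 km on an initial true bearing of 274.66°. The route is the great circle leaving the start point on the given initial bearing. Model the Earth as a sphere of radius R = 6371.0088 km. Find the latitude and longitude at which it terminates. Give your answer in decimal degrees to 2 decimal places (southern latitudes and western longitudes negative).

latitude -27.38°, longitude -71.53°

δ = 850.4/6371.0088 = 0.133480 rad (7.6478°).
Start latitude φ₁ = -0.493405 rad; initial bearing θ = 4.793721 rad.
Destination latitude: φ₂ = arcsin( sin φ₁ cos δ + cos φ₁ sin δ cos θ ) = arcsin(-0.459892) = -27.38°.
For the longitude increment, Δλ = atan2( sin θ sin δ cos φ₁, cos δ − sin φ₁ sin φ₂ ) = atan2(-0.116823, 0.773288) = -8.59°.
λ₂ = λ₁ + Δλ = -71.53°.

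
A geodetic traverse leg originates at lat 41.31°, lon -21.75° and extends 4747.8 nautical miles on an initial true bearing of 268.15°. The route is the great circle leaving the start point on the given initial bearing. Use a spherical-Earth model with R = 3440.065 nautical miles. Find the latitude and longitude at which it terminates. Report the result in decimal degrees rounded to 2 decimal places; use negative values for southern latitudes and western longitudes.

latitude 5.81°, longitude -102.30°

δ = 4747.8/3440.065 = 1.380148 rad (79.0767°).
Start latitude φ₁ = 0.720996 rad; initial bearing θ = 4.680100 rad.
sin φ₂ = sin φ₁ cos δ + cos φ₁ sin δ cos θ = (0.660133)(0.189495) + (0.751149)(0.981882)(-0.032283) = 0.101282
φ₂ = asin(0.101282) = 0.101456 rad = 5.81°.
Δλ = atan2( sin θ sin δ cos φ₁ , cos δ − sin φ₁ sin φ₂ ) = atan2(-0.737155, 0.122636) = -1.405943 rad = -80.55°.
λ₂ = λ₁ + Δλ = -102.30°.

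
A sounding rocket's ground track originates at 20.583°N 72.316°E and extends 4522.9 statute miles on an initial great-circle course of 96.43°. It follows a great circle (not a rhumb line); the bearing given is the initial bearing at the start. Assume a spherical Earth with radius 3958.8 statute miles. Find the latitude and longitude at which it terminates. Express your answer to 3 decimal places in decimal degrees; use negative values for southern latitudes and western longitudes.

latitude 2.903°, longitude 137.154°

Angular distance δ = d/R = 4522.9 / 3958.8 = 1.142493 rad.
Start latitude φ₁ = 0.359241 rad; initial bearing θ = 1.683021 rad.
sin φ₂ = sin φ₁ cos δ + cos φ₁ sin δ cos θ = (0.351564)(0.415328) + (0.936164)(0.909672)(-0.111989) = 0.050644
φ₂ = asin(0.050644) = 0.050666 rad = 2.903°.
Δλ = atan2( sin θ sin δ cos φ₁ , cos δ − sin φ₁ sin φ₂ ) = atan2(0.846245, 0.397524) = 1.131640 rad = 64.838°.
λ₂ = 72.316° + 64.838° = 137.154°.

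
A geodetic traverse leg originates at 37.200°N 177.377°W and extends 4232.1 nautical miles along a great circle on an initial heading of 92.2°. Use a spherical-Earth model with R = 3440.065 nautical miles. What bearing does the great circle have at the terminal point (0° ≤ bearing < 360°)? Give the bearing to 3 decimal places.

final bearing 126.085°

Central angle δ = d/R = 1.230238 rad.
With φ₁ = 37.200° = 0.649262 rad and θ = 92.2° = 1.609194 rad:
Applying the spherical law of cosines for sides, sin φ₂ = sin φ₁ cos δ + cos φ₁ sin δ cos θ = 0.173123, so φ₂ = 9.969°.
Then Δλ = atan2(0.750231, 0.229343) = 1.274121 rad, from sin θ sin δ cos φ₁ over cos δ − sin φ₁ sin φ₂.
λ₂ = λ₁ + Δλ = -104.375°.
The forward bearing on arrival equals the back-azimuth from the destination plus 180°.
Back-azimuth from P₂ (9.969°, -104.375°) to P₁ (37.200°, -177.377°), with Δλ' = λ₁ − λ₂ = -73.002°: atan2( sin Δλ' cos φ₁ , cos φ₂ sin φ₁ − sin φ₂ cos φ₁ cos Δλ' ) = 306.085°.
Final bearing = (306.085° + 180°) mod 360° = 126.085°.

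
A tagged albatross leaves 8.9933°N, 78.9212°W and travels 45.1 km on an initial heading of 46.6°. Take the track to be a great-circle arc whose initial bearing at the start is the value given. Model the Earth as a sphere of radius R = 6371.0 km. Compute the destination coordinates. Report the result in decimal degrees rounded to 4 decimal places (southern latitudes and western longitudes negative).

latitude 9.2719°, longitude -78.6226°

δ = 45.1/6371 = 0.007079 rad (0.4056°).
Start latitude φ₁ = 0.156963 rad; initial bearing θ = 0.813323 rad.
Destination latitude: φ₂ = arcsin( sin φ₁ cos δ + cos φ₁ sin δ cos θ ) = arcsin(0.161119) = 9.2719°.
Δλ = atan2( sin θ sin δ cos φ₁ , cos δ − sin φ₁ sin φ₂ ) = atan2(0.005080, 0.974789) = 0.005211 rad = 0.2986°.
λ₂ = λ₁ + Δλ = -78.6226°.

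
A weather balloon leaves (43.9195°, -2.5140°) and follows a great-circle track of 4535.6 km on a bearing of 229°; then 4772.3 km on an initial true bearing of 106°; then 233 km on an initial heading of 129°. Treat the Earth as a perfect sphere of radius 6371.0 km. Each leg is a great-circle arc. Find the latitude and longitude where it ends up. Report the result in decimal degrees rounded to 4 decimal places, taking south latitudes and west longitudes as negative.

latitude -2.7354°, longitude 9.6868°

Apply the spherical direct solution leg by leg, carrying full precision between legs.
Leg 1: from (43.9195°, -2.5140°), δ = 4535.6/6371 = 0.711913 rad, θ = 229° → φ = 12.5005°, λ = -32.8461°.
Leg 2: from (12.5005°, -32.8461°), δ = 4772.3/6371 = 0.749066 rad, θ = 106° → φ = -1.4175°, λ = 8.0566°.
Leg 3: from (-1.4175°, 8.0566°), δ = 233/6371 = 0.036572 rad, θ = 129° → φ = -2.7354°, λ = 9.6868°.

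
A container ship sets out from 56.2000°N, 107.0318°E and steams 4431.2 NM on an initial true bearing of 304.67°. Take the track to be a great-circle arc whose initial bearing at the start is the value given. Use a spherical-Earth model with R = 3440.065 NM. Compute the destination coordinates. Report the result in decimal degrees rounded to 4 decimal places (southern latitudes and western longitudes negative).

The arc subtends δ = 4431.2/3440.065 = 1.288115 rad at the centre.
Start latitude φ₁ = 0.980875 rad; initial bearing θ = 5.317495 rad.
sin φ₂ = sin φ₁ cos δ + cos φ₁ sin δ cos θ = (0.830984)(0.278931) + (0.556296)(0.960311)(0.568849) = 0.535676
φ₂ = asin(0.535676) = 0.565308 rad = 32.3898°.
For the longitude increment, Δλ = atan2( sin θ sin δ cos φ₁, cos δ − sin φ₁ sin φ₂ ) = atan2(-0.439362, -0.166207) = -110.7212°.
λ₂ = λ₁ + Δλ = -3.6894°.

latitude 32.3898°, longitude -3.6894°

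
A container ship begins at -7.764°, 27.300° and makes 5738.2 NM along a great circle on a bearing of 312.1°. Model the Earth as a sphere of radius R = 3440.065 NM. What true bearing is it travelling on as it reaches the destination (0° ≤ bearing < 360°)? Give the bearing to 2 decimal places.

final bearing 275.44°

Central angle δ = d/R = 1.668050 rad.
Start latitude φ₁ = -0.135507 rad; initial bearing θ = 5.447173 rad.
Applying the spherical law of cosines for sides, sin φ₂ = sin φ₁ cos δ + cos φ₁ sin δ cos θ = 0.674259, so φ₂ = 42.397°.
Then Δλ = atan2(-0.731700, -0.006013) = -1.579013 rad, from sin θ sin δ cos φ₁ over cos δ − sin φ₁ sin φ₂.
Hence λ₂ = 27.300° + -90.471° = -63.171°.
The forward bearing on arrival equals the back-azimuth from the destination plus 180°.
Back-azimuth from P₂ (42.40°, -63.17°) to P₁ (-7.76°, 27.30°), with Δλ' = λ₁ − λ₂ = 90.47°: atan2( sin Δλ' cos φ₁ , cos φ₂ sin φ₁ − sin φ₂ cos φ₁ cos Δλ' ) = 95.44°.
Final bearing = (95.44° + 180°) mod 360° = 275.44°.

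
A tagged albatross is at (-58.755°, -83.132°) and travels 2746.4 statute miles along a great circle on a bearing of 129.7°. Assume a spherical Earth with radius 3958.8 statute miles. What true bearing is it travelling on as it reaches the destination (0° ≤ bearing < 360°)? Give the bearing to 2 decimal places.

δ = 2746.4/3958.8 = 0.693746 rad (39.7487°).
Start latitude φ₁ = -1.025468 rad; initial bearing θ = 2.263692 rad.
sin φ₂ = sin φ₁ cos δ + cos φ₁ sin δ cos θ = (-0.854957)(0.768856) + (0.518699)(0.639421)(-0.638768) = -0.869198
φ₂ = asin(-0.869198) = -1.053577 rad = -60.366°.
For the longitude increment, Δλ = atan2( sin θ sin δ cos φ₁, cos δ − sin φ₁ sin φ₂ ) = atan2(0.255184, 0.025730) = 84.242°.
λ₂ = -83.132° + 84.242° = 1.110°.
The forward bearing on arrival equals the back-azimuth from the destination plus 180°.
Back-azimuth from P₂ (-60.37°, 1.11°) to P₁ (-58.76°, -83.13°), with Δλ' = λ₁ − λ₂ = -84.24°: atan2( sin Δλ' cos φ₁ , cos φ₂ sin φ₁ − sin φ₂ cos φ₁ cos Δλ' ) = 233.81°.
Final bearing = (233.81° + 180°) mod 360° = 53.81°.

final bearing 53.81°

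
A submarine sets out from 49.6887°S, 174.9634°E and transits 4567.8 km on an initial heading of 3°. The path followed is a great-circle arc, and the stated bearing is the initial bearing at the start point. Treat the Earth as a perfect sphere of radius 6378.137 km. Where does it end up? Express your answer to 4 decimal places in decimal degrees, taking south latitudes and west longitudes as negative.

latitude -8.6892°, longitude 176.9552°

δ = 4567.8/6378.137 = 0.716165 rad (41.0332°).
With φ₁ = -49.6887° = -0.867231 rad and θ = 3° = 0.052360 rad:
Destination latitude: φ₂ = arcsin( sin φ₁ cos δ + cos φ₁ sin δ cos θ ) = arcsin(-0.151074) = -8.6892°.
Δλ = atan2( sin θ sin δ cos φ₁ , cos δ − sin φ₁ sin φ₂ ) = atan2(0.022228, 0.639128) = 0.034764 rad = 1.9918°.
λ₂ = λ₁ + Δλ = 176.9552°.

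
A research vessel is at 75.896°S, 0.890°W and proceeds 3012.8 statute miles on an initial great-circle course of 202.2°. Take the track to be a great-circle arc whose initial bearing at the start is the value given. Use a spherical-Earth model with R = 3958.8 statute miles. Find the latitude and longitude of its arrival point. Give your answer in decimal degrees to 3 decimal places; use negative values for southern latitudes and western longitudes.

The arc subtends δ = 3012.8/3958.8 = 0.761039 rad at the centre.
Converting: φ₁ = -1.324635 rad, θ = 3.529056 rad.
Applying the spherical law of cosines for sides, sin φ₂ = sin φ₁ cos δ + cos φ₁ sin δ cos θ = -0.857895, so φ₂ = -59.081°.
Δλ = atan2( sin θ sin δ cos φ₁ , cos δ − sin φ₁ sin φ₂ ) = atan2(-0.063501, -0.107913) = -2.609717 rad = -149.526°.
Hence λ₂ = -0.890° + -149.526° = -150.416°.

latitude -59.081°, longitude -150.416°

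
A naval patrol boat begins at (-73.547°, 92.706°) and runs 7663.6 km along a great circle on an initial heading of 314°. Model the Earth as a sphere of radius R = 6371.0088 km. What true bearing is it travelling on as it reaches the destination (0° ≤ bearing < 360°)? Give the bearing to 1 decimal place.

Central angle δ = d/R = 1.202886 rad.
Start latitude φ₁ = -1.283637 rad; initial bearing θ = 5.480334 rad.
Applying the spherical law of cosines for sides, sin φ₂ = sin φ₁ cos δ + cos φ₁ sin δ cos θ = -0.161357, so φ₂ = -9.286°.
For the longitude increment, Δλ = atan2( sin θ sin δ cos φ₁, cos δ − sin φ₁ sin φ₂ ) = atan2(-0.190104, 0.204916) = -42.853°.
Hence λ₂ = 92.706° + -42.853° = 49.853°.
The forward bearing on arrival equals the back-azimuth from the destination plus 180°.
Back-azimuth from P₂ (-9.3°, 49.9°) to P₁ (-73.5°, 92.7°), with Δλ' = λ₁ − λ₂ = 42.9°: atan2( sin Δλ' cos φ₁ , cos φ₂ sin φ₁ − sin φ₂ cos φ₁ cos Δλ' ) = 168.1°.
Final bearing = (168.1° + 180°) mod 360° = 348.1°.

final bearing 348.1°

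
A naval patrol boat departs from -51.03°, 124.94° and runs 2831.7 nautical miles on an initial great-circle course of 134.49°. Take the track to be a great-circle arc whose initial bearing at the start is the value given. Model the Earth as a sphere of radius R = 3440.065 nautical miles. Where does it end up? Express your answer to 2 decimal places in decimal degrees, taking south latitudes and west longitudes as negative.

latitude -58.41°, longitude -148.13°

δ = 2831.7/3440.065 = 0.823153 rad (47.1632°).
Start latitude φ₁ = -0.890642 rad; initial bearing θ = 2.347293 rad.
Destination latitude: φ₂ = arcsin( sin φ₁ cos δ + cos φ₁ sin δ cos θ ) = arcsin(-0.851802) = -58.41°.
For the longitude increment, Δλ = atan2( sin θ sin δ cos φ₁, cos δ − sin φ₁ sin φ₂ ) = atan2(0.328992, 0.017658) = 86.93°.
λ₂ = 124.94° + 86.93° = 211.87°, normalized to (−180°, 180°] → -148.13°.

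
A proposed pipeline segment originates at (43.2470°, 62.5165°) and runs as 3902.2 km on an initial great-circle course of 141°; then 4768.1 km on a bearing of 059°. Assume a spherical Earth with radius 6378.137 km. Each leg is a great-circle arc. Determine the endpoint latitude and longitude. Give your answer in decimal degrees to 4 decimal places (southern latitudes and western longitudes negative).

Apply the spherical direct solution leg by leg, carrying full precision between legs.
Leg 1: from (43.2470°, 62.5165°), δ = 3902.2/6378.137 = 0.611809 rad, θ = 141° → φ = 13.6353°, λ = 84.3513°.
Leg 2: from (13.6353°, 84.3513°), δ = 4768.1/6378.137 = 0.747569 rad, θ = 59° → φ = 30.8747°, λ = 127.1144°.

latitude 30.8747°, longitude 127.1144°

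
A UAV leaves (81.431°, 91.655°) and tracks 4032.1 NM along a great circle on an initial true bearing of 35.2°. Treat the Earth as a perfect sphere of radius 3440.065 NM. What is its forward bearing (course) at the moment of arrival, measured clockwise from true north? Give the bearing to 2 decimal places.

final bearing 174.32°

δ = 4032.1/3440.065 = 1.172100 rad (67.1564°).
Start latitude φ₁ = 1.421239 rad; initial bearing θ = 0.614356 rad.
Applying the spherical law of cosines for sides, sin φ₂ = sin φ₁ cos δ + cos φ₁ sin δ cos θ = 0.496089, so φ₂ = 29.742°.
Δλ = atan2( sin θ sin δ cos φ₁ , cos δ − sin φ₁ sin φ₂ ) = atan2(0.079152, -0.102334) = 2.483240 rad = 142.279°.
λ₂ = 91.655° + 142.279° = 233.934°, normalized to (−180°, 180°] → -126.066°.
The forward bearing on arrival equals the back-azimuth from the destination plus 180°.
Back-azimuth from P₂ (29.74°, -126.07°) to P₁ (81.43°, 91.66°), with Δλ' = λ₁ − λ₂ = 217.72°: atan2( sin Δλ' cos φ₁ , cos φ₂ sin φ₁ − sin φ₂ cos φ₁ cos Δλ' ) = 354.32°.
Final bearing = (354.32° + 180°) mod 360° = 174.32°.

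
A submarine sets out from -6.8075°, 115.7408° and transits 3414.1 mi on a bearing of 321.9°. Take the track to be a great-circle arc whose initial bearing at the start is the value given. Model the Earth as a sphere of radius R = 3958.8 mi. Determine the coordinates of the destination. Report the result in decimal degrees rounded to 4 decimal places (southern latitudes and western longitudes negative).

δ = 3414.1/3958.8 = 0.862408 rad (49.4123°).
With φ₁ = -6.8075° = -0.118813 rad and θ = 321.9° = 5.618215 rad:
sin φ₂ = sin φ₁ cos δ + cos φ₁ sin δ cos θ = (-0.118534)(0.650611) + (0.992950)(0.759411)(0.786935) = 0.516275
φ₂ = asin(0.516275) = 0.542495 rad = 31.0827°.
Then Δλ = atan2(-0.465281, 0.711807) = -0.578945 rad, from sin θ sin δ cos φ₁ over cos δ − sin φ₁ sin φ₂.
λ₂ = 115.7408° + -33.1711° = 82.5697°.

latitude 31.0827°, longitude 82.5697°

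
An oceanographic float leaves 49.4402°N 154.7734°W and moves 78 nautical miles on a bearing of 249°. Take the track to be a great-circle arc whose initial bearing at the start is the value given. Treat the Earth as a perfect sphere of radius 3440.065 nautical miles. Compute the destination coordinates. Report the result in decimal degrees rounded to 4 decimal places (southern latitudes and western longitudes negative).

The arc subtends δ = 78/3440.065 = 0.022674 rad at the centre.
With φ₁ = 49.4402° = 0.862894 rad and θ = 249° = 4.345870 rad:
sin φ₂ = sin φ₁ cos δ + cos φ₁ sin δ cos θ = (0.759728)(0.999743) + (0.650241)(0.022672)(-0.358368) = 0.754249
φ₂ = asin(0.754249) = 0.854510 rad = 48.9598°.
Then Δλ = atan2(-0.013763, 0.426719) = -0.032242 rad, from sin θ sin δ cos φ₁ over cos δ − sin φ₁ sin φ₂.
λ₂ = -154.7734° + -1.8473° = -156.6207°.

latitude 48.9598°, longitude -156.6207°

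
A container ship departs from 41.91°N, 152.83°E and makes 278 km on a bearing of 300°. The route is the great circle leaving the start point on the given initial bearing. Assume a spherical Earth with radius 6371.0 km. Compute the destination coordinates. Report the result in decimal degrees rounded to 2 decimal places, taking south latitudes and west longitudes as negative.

The arc subtends δ = 278/6371 = 0.043635 rad at the centre.
Converting: φ₁ = 0.731467 rad, θ = 5.235988 rad.
Destination latitude: φ₂ = arcsin( sin φ₁ cos δ + cos φ₁ sin δ cos θ ) = arcsin(0.683558) = 43.12°.
Then Δλ = atan2(-0.028114, 0.542457) = -0.051780 rad, from sin θ sin δ cos φ₁ over cos δ − sin φ₁ sin φ₂.
Hence λ₂ = 152.83° + -2.97° = 149.86°.

latitude 43.12°, longitude 149.86°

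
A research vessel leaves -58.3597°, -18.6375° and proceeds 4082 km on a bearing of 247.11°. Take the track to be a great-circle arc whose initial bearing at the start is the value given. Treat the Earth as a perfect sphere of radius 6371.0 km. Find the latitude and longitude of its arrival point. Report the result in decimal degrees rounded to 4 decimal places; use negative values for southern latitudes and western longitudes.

latitude -53.5599°, longitude -86.6288°

Central angle δ = d/R = 0.640716 rad.
Converting: φ₁ = -1.018569 rad, θ = 4.312883 rad.
Applying the spherical law of cosines for sides, sin φ₂ = sin φ₁ cos δ + cos φ₁ sin δ cos θ = -0.804478, so φ₂ = -53.5599°.
Then Δλ = atan2(-0.288887, 0.116769) = -1.186672 rad, from sin θ sin δ cos φ₁ over cos δ − sin φ₁ sin φ₂.
λ₂ = -18.6375° + -67.9913° = -86.6288°.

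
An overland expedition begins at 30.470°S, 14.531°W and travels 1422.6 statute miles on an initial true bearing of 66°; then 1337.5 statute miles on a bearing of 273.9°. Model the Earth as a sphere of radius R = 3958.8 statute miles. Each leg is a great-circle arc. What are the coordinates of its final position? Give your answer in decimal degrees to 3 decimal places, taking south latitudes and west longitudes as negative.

Apply the spherical direct solution leg by leg, carrying full precision between legs.
Leg 1: from (-30.470°, -14.531°), δ = 1422.6/3958.8 = 0.359351 rad, θ = 66° → φ = -20.574°, λ = 5.538°.
Leg 2: from (-20.574°, 5.538°), δ = 1337.5/3958.8 = 0.337855 rad, θ = 273.9° → φ = -18.086°, λ = -14.820°.

latitude -18.086°, longitude -14.820°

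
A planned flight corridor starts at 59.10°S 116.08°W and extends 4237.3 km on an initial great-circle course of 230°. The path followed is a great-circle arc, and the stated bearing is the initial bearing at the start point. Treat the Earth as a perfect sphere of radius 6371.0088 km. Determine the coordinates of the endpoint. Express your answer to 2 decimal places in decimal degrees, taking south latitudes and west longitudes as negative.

latitude -61.51°, longitude 161.59°

Angular distance δ = d/R = 4237.3 / 6371.0088 = 0.665091 rad.
Start latitude φ₁ = -1.031490 rad; initial bearing θ = 4.014257 rad.
Applying the spherical law of cosines for sides, sin φ₂ = sin φ₁ cos δ + cos φ₁ sin δ cos θ = -0.878891, so φ₂ = -61.51°.
Then Δλ = atan2(-0.242776, 0.032715) = -1.436849 rad, from sin θ sin δ cos φ₁ over cos δ − sin φ₁ sin φ₂.
λ₂ = -116.08° + -82.33° = -198.41°, normalized to (−180°, 180°] → 161.59°.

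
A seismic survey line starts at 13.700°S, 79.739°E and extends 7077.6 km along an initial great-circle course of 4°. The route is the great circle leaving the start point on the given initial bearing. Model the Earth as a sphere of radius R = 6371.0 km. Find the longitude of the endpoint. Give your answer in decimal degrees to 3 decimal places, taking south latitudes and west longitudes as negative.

Angular distance δ = d/R = 7077.6 / 6371 = 1.110909 rad.
Converting: φ₁ = -0.239110 rad, θ = 0.069813 rad.
sin φ₂ = sin φ₁ cos δ + cos φ₁ sin δ cos θ = (-0.236838)(0.443847) + (0.971549)(0.896102)(0.997564) = 0.763367
φ₂ = asin(0.763367) = 0.868509 rad = 49.762°.
Δλ = atan2( sin θ sin δ cos φ₁ , cos δ − sin φ₁ sin φ₂ ) = atan2(0.060731, 0.624642) = 0.096920 rad = 5.553°.
λ₂ = λ₁ + Δλ = 85.292°.

longitude 85.292°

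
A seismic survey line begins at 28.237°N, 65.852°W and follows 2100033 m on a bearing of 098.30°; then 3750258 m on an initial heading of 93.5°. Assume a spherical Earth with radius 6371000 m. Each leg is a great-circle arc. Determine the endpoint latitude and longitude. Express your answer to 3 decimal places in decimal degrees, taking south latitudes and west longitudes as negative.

latitude 17.885°, longitude -9.715°

Apply the spherical direct solution leg by leg, carrying full precision between legs.
Leg 1: from (28.237°, -65.852°), δ = 2100033/6371000 = 0.329624 rad, θ = 98.3° → φ = 23.984°, λ = -45.330°.
Leg 2: from (23.984°, -45.330°), δ = 3750258/6371000 = 0.588645 rad, θ = 93.5° → φ = 17.885°, λ = -9.715°.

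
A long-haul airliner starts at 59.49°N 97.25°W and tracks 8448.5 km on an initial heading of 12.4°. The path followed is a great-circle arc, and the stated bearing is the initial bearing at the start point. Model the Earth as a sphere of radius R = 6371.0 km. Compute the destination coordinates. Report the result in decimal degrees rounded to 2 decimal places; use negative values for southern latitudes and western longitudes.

latitude 43.61°, longitude 66.03°

Angular distance δ = d/R = 8448.5 / 6371 = 1.326087 rad.
Converting: φ₁ = 1.038296 rad, θ = 0.216421 rad.
sin φ₂ = sin φ₁ cos δ + cos φ₁ sin δ cos θ = (0.861541)(0.242274) + (0.507689)(0.970208)(0.976672) = 0.689802
φ₂ = asin(0.689802) = 0.761216 rad = 43.61°.
For the longitude increment, Δλ = atan2( sin θ sin δ cos φ₁, cos δ − sin φ₁ sin φ₂ ) = atan2(0.105771, -0.352018) = 163.28°.
Hence λ₂ = -97.25° + 163.28° = 66.03°.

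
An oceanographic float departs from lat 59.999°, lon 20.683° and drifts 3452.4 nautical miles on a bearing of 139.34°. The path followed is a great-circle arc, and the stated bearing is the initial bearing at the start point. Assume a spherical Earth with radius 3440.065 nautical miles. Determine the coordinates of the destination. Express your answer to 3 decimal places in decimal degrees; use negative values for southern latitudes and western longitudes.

latitude 8.360°, longitude 54.424°

The arc subtends δ = 3452.4/3440.065 = 1.003586 rad at the centre.
With φ₁ = 59.999° = 1.047180 rad and θ = 139.34° = 2.431942 rad:
sin φ₂ = sin φ₁ cos δ + cos φ₁ sin δ cos θ = (0.866017)(0.537282) + (0.500015)(0.843403)(-0.758589) = 0.145387
φ₂ = asin(0.145387) = 0.145904 rad = 8.360°.
Then Δλ = atan2(0.274776, 0.411374) = 0.588888 rad, from sin θ sin δ cos φ₁ over cos δ − sin φ₁ sin φ₂.
λ₂ = 20.683° + 33.741° = 54.424°.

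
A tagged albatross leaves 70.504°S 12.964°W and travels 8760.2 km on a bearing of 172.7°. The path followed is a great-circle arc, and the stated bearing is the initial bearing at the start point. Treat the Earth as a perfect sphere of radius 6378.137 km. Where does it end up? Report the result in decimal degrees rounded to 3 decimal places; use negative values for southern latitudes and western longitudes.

latitude -30.625°, longitude 158.711°

Central angle δ = d/R = 1.373473 rad.
Converting: φ₁ = -1.230527 rad, θ = 3.014184 rad.
Destination latitude: φ₂ = arcsin( sin φ₁ cos δ + cos φ₁ sin δ cos θ ) = arcsin(-0.509417) = -30.625°.
Then Δλ = atan2(0.041584, -0.284164) = 2.996287 rad, from sin θ sin δ cos φ₁ over cos δ − sin φ₁ sin φ₂.
λ₂ = λ₁ + Δλ = 158.711°.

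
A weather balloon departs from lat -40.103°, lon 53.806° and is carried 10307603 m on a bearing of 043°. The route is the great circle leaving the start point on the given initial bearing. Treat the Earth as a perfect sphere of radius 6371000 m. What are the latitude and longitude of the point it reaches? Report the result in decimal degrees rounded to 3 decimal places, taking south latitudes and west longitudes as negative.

Angular distance δ = d/R = 10307603 / 6371000 = 1.617894 rad.
Converting: φ₁ = -0.699929 rad, θ = 0.750492 rad.
Applying the spherical law of cosines for sides, sin φ₂ = sin φ₁ cos δ + cos φ₁ sin δ cos θ = 0.589111, so φ₂ = 36.094°.
For the longitude increment, Δλ = atan2( sin θ sin δ cos φ₁, cos δ − sin φ₁ sin φ₂ ) = atan2(0.521074, 0.332403) = 57.465°.
λ₂ = λ₁ + Δλ = 111.271°.

latitude 36.094°, longitude 111.271°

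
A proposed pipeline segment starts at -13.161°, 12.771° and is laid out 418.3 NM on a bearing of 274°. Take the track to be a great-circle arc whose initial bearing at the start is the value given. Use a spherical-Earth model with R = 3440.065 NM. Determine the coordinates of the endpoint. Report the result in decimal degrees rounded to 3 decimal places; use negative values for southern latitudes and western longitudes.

δ = 418.3/3440.065 = 0.121597 rad (6.9670°).
Converting: φ₁ = -0.229703 rad, θ = 4.782202 rad.
sin φ₂ = sin φ₁ cos δ + cos φ₁ sin δ cos θ = (-0.227688)(0.992616) + (0.973734)(0.121297)(0.069756) = -0.217768
φ₂ = asin(-0.217768) = -0.219527 rad = -12.578°.
For the longitude increment, Δλ = atan2( sin θ sin δ cos φ₁, cos δ − sin φ₁ sin φ₂ ) = atan2(-0.117823, 0.943033) = -7.122°.
λ₂ = λ₁ + Δλ = 5.649°.

latitude -12.578°, longitude 5.649°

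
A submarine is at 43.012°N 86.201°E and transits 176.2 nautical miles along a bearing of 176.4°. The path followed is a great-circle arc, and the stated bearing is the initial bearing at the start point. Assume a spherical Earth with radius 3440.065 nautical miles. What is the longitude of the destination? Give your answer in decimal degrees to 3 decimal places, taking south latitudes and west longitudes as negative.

longitude 86.442°

Angular distance δ = d/R = 176.2 / 3440.065 = 0.051220 rad.
Converting: φ₁ = 0.750701 rad, θ = 3.078761 rad.
sin φ₂ = sin φ₁ cos δ + cos φ₁ sin δ cos θ = (0.682152)(0.998689) + (0.731211)(0.051198)(-0.998027) = 0.643895
φ₂ = asin(0.643895) = 0.699578 rad = 40.083°.
Then Δλ = atan2(0.002351, 0.559455) = 0.004202 rad, from sin θ sin δ cos φ₁ over cos δ − sin φ₁ sin φ₂.
λ₂ = λ₁ + Δλ = 86.442°.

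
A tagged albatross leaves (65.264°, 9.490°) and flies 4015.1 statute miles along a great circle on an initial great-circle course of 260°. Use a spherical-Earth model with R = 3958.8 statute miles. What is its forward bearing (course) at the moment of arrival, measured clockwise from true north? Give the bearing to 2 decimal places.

Central angle δ = d/R = 1.014221 rad.
Start latitude φ₁ = 1.139072 rad; initial bearing θ = 4.537856 rad.
Applying the spherical law of cosines for sides, sin φ₂ = sin φ₁ cos δ + cos φ₁ sin δ cos θ = 0.418115, so φ₂ = 24.716°.
Then Δλ = atan2(-0.349885, 0.148530) = -1.169339 rad, from sin θ sin δ cos φ₁ over cos δ − sin φ₁ sin φ₂.
Hence λ₂ = 9.490° + -66.998° = -57.508°.
The forward bearing on arrival equals the back-azimuth from the destination plus 180°.
Back-azimuth from P₂ (24.72°, -57.51°) to P₁ (65.26°, 9.49°), with Δλ' = λ₁ − λ₂ = 67.00°: atan2( sin Δλ' cos φ₁ , cos φ₂ sin φ₁ − sin φ₂ cos φ₁ cos Δλ' ) = 26.98°.
Final bearing = (26.98° + 180°) mod 360° = 206.98°.

final bearing 206.98°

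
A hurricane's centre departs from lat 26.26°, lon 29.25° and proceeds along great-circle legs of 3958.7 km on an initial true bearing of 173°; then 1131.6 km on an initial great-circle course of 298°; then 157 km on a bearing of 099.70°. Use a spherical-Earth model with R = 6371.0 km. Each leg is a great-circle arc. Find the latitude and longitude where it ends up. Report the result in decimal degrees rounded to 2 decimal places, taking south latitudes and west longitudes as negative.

Apply the spherical direct solution leg by leg, carrying full precision between legs.
Leg 1: from (26.26°, 29.25°), δ = 3958.7/6371 = 0.621362 rad, θ = 173° → φ = -9.12°, λ = 33.37°.
Leg 2: from (-9.12°, 33.37°), δ = 1131.6/6371 = 0.177617 rad, θ = 298° → φ = -4.25°, λ = 24.37°.
Leg 3: from (-4.25°, 24.37°), δ = 157/6371 = 0.024643 rad, θ = 99.7° → φ = -4.48°, λ = 25.77°.

latitude -4.48°, longitude 25.77°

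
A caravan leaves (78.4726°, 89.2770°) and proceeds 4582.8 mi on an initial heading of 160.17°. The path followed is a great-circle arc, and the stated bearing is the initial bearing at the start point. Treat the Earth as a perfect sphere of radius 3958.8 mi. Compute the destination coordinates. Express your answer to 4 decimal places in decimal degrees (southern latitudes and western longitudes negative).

Central angle δ = d/R = 1.157624 rad.
With φ₁ = 78.4726° = 1.369605 rad and θ = 160.17° = 2.795494 rad:
Applying the spherical law of cosines for sides, sin φ₂ = sin φ₁ cos δ + cos φ₁ sin δ cos θ = 0.221250, so φ₂ = 12.7825°.
Then Δλ = atan2(0.062086, 0.184730) = 0.324231 rad, from sin θ sin δ cos φ₁ over cos δ − sin φ₁ sin φ₂.
λ₂ = 89.2770° + 18.5771° = 107.8541°.

latitude 12.7825°, longitude 107.8541°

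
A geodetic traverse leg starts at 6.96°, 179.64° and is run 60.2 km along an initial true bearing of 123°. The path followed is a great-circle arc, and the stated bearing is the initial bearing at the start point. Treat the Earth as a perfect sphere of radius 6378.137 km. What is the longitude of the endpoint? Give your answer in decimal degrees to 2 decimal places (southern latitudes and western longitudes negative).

longitude -179.90°

Angular distance δ = d/R = 60.2 / 6378.137 = 0.009438 rad.
Start latitude φ₁ = 0.121475 rad; initial bearing θ = 2.146755 rad.
sin φ₂ = sin φ₁ cos δ + cos φ₁ sin δ cos θ = (0.121176)(0.999955) + (0.992631)(0.009438)(-0.544639) = 0.116068
φ₂ = asin(0.116068) = 0.116331 rad = 6.67°.
Then Δλ = atan2(0.007857, 0.985891) = 0.007970 rad, from sin θ sin δ cos φ₁ over cos δ − sin φ₁ sin φ₂.
λ₂ = 179.64° + 0.46° = 180.10°, normalized to (−180°, 180°] → -179.90°.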